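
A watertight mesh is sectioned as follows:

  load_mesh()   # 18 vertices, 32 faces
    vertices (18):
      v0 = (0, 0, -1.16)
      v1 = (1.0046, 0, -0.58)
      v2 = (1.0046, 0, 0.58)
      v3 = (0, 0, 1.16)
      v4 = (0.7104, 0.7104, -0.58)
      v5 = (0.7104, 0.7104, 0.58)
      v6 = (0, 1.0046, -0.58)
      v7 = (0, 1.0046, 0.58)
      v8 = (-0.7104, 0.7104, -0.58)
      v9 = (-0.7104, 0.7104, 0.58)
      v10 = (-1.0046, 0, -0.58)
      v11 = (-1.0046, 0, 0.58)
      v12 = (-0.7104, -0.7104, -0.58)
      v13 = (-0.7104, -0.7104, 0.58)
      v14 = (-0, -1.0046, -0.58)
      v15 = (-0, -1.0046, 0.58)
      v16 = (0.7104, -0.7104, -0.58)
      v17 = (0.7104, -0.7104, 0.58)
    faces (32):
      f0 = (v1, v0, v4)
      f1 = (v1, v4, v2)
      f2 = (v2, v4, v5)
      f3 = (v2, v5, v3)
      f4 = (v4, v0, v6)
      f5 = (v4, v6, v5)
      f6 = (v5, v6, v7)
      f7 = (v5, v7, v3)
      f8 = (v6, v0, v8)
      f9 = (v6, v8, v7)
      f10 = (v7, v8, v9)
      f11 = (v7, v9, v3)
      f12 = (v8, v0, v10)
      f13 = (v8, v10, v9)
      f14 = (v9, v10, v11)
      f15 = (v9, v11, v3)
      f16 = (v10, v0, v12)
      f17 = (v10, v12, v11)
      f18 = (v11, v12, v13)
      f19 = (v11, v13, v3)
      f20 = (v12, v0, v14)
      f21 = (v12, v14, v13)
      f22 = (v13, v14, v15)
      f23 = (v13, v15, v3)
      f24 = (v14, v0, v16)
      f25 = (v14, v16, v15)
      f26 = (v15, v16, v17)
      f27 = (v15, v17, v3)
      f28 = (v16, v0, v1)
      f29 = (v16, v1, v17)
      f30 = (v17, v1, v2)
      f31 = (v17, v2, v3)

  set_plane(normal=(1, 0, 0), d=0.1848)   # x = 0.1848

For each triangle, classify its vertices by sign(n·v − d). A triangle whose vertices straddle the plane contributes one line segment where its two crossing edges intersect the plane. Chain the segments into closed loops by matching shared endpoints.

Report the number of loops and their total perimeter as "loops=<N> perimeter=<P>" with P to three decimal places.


Straddling triangles (12 of 32):
  (v1,v0,v4) [+-+] → (0.1848, 0, -1.05331)–(0.1848, 0.1848, -1.00912)  len=0.1900
  (v2,v5,v3) [++-] → (0.1848, 0.1848, 1.00912)–(0.1848, 0, 1.05331)  len=0.1900
  (v4,v0,v6) [+--] → (0.1848, 0.1848, -1.00912)–(0.1848, 0.928068, -0.58)  len=0.8582
  (v4,v6,v5) [+-+] → (0.1848, 0.928068, -0.58)–(0.1848, 0.928068, -0.278243)  len=0.3018
  (v5,v6,v7) [+--] → (0.1848, 0.928068, -0.278243)–(0.1848, 0.928068, 0.58)  len=0.8582
  (v5,v7,v3) [+--] → (0.1848, 0.928068, 0.58)–(0.1848, 0.1848, 1.00912)  len=0.8582
  (v14,v0,v16) [--+] → (0.1848, -0.1848, -1.00912)–(0.1848, -0.928068, -0.58)  len=0.8582
  (v14,v16,v15) [-+-] → (0.1848, -0.928068, -0.58)–(0.1848, -0.928068, 0.278243)  len=0.8582
  (v15,v16,v17) [-++] → (0.1848, -0.928068, 0.278243)–(0.1848, -0.928068, 0.58)  len=0.3018
  (v15,v17,v3) [-+-] → (0.1848, -0.928068, 0.58)–(0.1848, -0.1848, 1.00912)  len=0.8582
  (v16,v0,v1) [+-+] → (0.1848, -0.1848, -1.00912)–(0.1848, 0, -1.05331)  len=0.1900
  (v17,v2,v3) [++-] → (0.1848, 0, 1.05331)–(0.1848, -0.1848, 1.00912)  len=0.1900

Chained into 1 loop(s):
  loop 1: 12 segments, perimeter = 6.5130
Total perimeter = 6.513

loops=1 perimeter=6.513


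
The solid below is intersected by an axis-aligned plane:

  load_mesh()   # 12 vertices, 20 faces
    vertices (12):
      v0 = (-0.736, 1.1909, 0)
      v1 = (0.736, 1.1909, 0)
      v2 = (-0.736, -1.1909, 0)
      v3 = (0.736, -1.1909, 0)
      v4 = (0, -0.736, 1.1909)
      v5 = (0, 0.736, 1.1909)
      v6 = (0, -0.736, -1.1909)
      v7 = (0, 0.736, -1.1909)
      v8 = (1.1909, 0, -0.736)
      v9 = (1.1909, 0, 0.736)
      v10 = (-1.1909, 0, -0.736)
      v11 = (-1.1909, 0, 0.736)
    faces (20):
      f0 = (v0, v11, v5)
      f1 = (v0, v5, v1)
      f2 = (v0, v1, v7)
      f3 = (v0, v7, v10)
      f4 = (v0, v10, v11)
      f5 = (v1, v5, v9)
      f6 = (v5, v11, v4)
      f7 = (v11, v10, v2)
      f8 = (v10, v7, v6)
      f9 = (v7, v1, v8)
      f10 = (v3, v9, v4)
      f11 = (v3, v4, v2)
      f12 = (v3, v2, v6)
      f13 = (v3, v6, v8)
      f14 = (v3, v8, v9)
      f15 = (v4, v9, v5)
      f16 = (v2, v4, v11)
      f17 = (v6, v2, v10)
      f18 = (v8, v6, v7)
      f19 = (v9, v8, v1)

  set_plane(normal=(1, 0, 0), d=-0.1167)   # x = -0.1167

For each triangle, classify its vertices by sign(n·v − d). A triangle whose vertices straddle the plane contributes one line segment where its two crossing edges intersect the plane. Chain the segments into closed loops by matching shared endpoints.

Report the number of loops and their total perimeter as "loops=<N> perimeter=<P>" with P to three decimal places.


Straddling triangles (10 of 20):
  (v0,v11,v5) [--+] → (-0.1167, 0.663877, 1.14632)–(-0.1167, 0.808129, 1.00207)  len=0.2040
  (v0,v5,v1) [-++] → (-0.1167, 0.808129, 1.00207)–(-0.1167, 1.1909, 0)  len=1.0727
  (v0,v1,v7) [-++] → (-0.1167, 1.1909, 0)–(-0.1167, 0.808129, -1.00207)  len=1.0727
  (v0,v7,v10) [-+-] → (-0.1167, 0.808129, -1.00207)–(-0.1167, 0.663877, -1.14632)  len=0.2040
  (v5,v11,v4) [+-+] → (-0.1167, 0.663877, 1.14632)–(-0.1167, -0.663877, 1.14632)  len=1.3278
  (v10,v7,v6) [-++] → (-0.1167, 0.663877, -1.14632)–(-0.1167, -0.663877, -1.14632)  len=1.3278
  (v3,v4,v2) [++-] → (-0.1167, -0.808129, 1.00207)–(-0.1167, -1.1909, 0)  len=1.0727
  (v3,v2,v6) [+-+] → (-0.1167, -1.1909, 0)–(-0.1167, -0.808129, -1.00207)  len=1.0727
  (v2,v4,v11) [-+-] → (-0.1167, -0.808129, 1.00207)–(-0.1167, -0.663877, 1.14632)  len=0.2040
  (v6,v2,v10) [+--] → (-0.1167, -0.808129, -1.00207)–(-0.1167, -0.663877, -1.14632)  len=0.2040

Chained into 1 loop(s):
  loop 1: 10 segments, perimeter = 7.7623
Total perimeter = 7.762

loops=1 perimeter=7.762


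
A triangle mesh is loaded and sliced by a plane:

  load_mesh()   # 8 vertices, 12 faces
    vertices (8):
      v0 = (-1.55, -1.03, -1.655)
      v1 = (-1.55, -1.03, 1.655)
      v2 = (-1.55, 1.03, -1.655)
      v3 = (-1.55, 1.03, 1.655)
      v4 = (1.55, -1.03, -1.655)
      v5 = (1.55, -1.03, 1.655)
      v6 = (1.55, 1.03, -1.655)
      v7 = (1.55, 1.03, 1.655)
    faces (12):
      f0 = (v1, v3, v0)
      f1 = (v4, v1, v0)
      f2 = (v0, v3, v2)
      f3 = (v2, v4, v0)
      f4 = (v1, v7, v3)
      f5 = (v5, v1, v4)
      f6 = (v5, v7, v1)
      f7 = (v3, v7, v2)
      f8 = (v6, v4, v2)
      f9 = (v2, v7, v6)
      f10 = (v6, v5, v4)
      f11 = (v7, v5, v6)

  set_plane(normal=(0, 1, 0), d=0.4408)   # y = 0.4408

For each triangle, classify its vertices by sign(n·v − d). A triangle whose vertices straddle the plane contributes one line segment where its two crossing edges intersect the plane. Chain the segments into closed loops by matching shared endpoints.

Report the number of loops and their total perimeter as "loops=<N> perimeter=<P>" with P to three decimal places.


loops=1 perimeter=12.820

Straddling triangles (8 of 12):
  (v1,v3,v0) [-+-] → (-1.55, 0.4408, 1.655)–(-1.55, 0.4408, 0.708276)  len=0.9467
  (v0,v3,v2) [-++] → (-1.55, 0.4408, 0.708276)–(-1.55, 0.4408, -1.655)  len=2.3633
  (v2,v4,v0) [+--] → (-0.66334, 0.4408, -1.655)–(-1.55, 0.4408, -1.655)  len=0.8867
  (v1,v7,v3) [-++] → (0.66334, 0.4408, 1.655)–(-1.55, 0.4408, 1.655)  len=2.2133
  (v5,v7,v1) [-+-] → (1.55, 0.4408, 1.655)–(0.66334, 0.4408, 1.655)  len=0.8867
  (v6,v4,v2) [+-+] → (1.55, 0.4408, -1.655)–(-0.66334, 0.4408, -1.655)  len=2.2133
  (v6,v5,v4) [+--] → (1.55, 0.4408, -0.708276)–(1.55, 0.4408, -1.655)  len=0.9467
  (v7,v5,v6) [+-+] → (1.55, 0.4408, 1.655)–(1.55, 0.4408, -0.708276)  len=2.3633

Chained into 1 loop(s):
  loop 1: 8 segments, perimeter = 12.8200
Total perimeter = 12.820


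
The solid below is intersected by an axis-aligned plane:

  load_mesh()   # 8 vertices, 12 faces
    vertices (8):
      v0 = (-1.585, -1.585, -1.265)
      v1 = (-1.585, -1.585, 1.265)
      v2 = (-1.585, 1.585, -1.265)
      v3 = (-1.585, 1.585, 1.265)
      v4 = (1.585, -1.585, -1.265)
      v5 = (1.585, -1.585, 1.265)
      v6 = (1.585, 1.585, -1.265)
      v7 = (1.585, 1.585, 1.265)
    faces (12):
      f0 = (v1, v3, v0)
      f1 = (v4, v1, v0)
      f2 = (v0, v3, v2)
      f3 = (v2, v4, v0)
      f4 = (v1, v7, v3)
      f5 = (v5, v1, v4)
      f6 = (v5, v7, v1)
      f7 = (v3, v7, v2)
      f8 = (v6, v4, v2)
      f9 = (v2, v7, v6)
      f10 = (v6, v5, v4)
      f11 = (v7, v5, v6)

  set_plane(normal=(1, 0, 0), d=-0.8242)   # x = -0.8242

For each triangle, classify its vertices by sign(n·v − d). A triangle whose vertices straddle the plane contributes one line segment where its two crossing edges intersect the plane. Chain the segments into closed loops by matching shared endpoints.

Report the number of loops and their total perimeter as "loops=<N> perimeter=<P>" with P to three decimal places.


Straddling triangles (8 of 12):
  (v4,v1,v0) [+--] → (-0.8242, -1.585, 0.6578)–(-0.8242, -1.585, -1.265)  len=1.9228
  (v2,v4,v0) [-+-] → (-0.8242, 0.8242, -1.265)–(-0.8242, -1.585, -1.265)  len=2.4092
  (v1,v7,v3) [-+-] → (-0.8242, -0.8242, 1.265)–(-0.8242, 1.585, 1.265)  len=2.4092
  (v5,v1,v4) [+-+] → (-0.8242, -1.585, 1.265)–(-0.8242, -1.585, 0.6578)  len=0.6072
  (v5,v7,v1) [++-] → (-0.8242, -0.8242, 1.265)–(-0.8242, -1.585, 1.265)  len=0.7608
  (v3,v7,v2) [-+-] → (-0.8242, 1.585, 1.265)–(-0.8242, 1.585, -0.6578)  len=1.9228
  (v6,v4,v2) [++-] → (-0.8242, 0.8242, -1.265)–(-0.8242, 1.585, -1.265)  len=0.7608
  (v2,v7,v6) [-++] → (-0.8242, 1.585, -0.6578)–(-0.8242, 1.585, -1.265)  len=0.6072

Chained into 1 loop(s):
  loop 1: 8 segments, perimeter = 11.4000
Total perimeter = 11.400

loops=1 perimeter=11.400


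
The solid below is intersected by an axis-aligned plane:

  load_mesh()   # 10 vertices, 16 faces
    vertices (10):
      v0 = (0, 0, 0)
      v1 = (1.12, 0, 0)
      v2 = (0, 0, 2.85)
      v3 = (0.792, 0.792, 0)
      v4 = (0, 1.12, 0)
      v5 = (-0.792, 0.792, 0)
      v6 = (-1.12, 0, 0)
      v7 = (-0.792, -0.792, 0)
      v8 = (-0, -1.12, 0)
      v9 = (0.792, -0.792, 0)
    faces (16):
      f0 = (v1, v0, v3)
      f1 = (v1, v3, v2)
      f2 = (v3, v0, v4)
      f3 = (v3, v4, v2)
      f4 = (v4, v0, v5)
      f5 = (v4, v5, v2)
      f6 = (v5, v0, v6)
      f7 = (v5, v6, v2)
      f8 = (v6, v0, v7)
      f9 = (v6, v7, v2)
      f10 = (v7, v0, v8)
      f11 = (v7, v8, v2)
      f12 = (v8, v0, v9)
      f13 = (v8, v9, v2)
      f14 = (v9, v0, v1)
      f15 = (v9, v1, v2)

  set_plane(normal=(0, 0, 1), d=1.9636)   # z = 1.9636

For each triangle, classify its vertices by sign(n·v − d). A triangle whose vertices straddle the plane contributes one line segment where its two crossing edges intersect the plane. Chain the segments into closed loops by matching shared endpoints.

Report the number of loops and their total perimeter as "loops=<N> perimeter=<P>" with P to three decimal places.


Straddling triangles (8 of 16):
  (v1,v3,v2) [--+] → (0.246326, 0.246326, 1.9636)–(0.34834, 0, 1.9636)  len=0.2666
  (v3,v4,v2) [--+] → (0, 0.34834, 1.9636)–(0.246326, 0.246326, 1.9636)  len=0.2666
  (v4,v5,v2) [--+] → (-0.246326, 0.246326, 1.9636)–(0, 0.34834, 1.9636)  len=0.2666
  (v5,v6,v2) [--+] → (-0.34834, 0, 1.9636)–(-0.246326, 0.246326, 1.9636)  len=0.2666
  (v6,v7,v2) [--+] → (-0.246326, -0.246326, 1.9636)–(-0.34834, 0, 1.9636)  len=0.2666
  (v7,v8,v2) [--+] → (0, -0.34834, 1.9636)–(-0.246326, -0.246326, 1.9636)  len=0.2666
  (v8,v9,v2) [--+] → (0.246326, -0.246326, 1.9636)–(0, -0.34834, 1.9636)  len=0.2666
  (v9,v1,v2) [--+] → (0.34834, 0, 1.9636)–(0.246326, -0.246326, 1.9636)  len=0.2666

Chained into 1 loop(s):
  loop 1: 8 segments, perimeter = 2.1329
Total perimeter = 2.133

loops=1 perimeter=2.133


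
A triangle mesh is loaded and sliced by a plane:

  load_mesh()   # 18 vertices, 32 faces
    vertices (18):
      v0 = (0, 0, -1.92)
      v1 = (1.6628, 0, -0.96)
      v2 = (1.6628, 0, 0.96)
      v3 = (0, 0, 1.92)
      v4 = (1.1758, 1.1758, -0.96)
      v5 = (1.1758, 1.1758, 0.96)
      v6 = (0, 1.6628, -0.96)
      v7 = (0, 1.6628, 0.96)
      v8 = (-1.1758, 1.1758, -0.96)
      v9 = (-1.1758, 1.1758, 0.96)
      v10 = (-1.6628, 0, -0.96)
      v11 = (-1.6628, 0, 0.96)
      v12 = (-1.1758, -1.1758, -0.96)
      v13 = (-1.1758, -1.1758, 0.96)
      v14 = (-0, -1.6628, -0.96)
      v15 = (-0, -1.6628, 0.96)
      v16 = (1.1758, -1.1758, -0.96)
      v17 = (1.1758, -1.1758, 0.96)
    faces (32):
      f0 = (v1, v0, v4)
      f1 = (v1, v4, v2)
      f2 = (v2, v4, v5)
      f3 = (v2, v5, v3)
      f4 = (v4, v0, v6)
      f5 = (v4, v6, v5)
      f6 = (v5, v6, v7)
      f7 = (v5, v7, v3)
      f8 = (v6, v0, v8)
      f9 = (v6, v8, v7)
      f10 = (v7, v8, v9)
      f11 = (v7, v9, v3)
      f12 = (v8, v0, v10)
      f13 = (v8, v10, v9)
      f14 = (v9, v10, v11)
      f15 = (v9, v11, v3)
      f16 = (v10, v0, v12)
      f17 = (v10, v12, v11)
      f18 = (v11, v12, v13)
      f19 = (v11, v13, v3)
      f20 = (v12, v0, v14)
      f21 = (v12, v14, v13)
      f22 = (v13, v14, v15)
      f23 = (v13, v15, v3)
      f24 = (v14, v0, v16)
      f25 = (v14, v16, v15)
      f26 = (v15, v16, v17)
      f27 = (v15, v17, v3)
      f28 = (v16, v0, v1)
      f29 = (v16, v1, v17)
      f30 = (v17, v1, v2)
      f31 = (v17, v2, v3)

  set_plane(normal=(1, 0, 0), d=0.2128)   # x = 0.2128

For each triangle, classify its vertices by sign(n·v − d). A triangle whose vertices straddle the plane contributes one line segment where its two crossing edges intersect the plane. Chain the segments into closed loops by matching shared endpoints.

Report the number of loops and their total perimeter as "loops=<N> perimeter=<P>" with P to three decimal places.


Straddling triangles (12 of 32):
  (v1,v0,v4) [+-+] → (0.2128, 0, -1.79714)–(0.2128, 0.2128, -1.74626)  len=0.2188
  (v2,v5,v3) [++-] → (0.2128, 0.2128, 1.74626)–(0.2128, 0, 1.79714)  len=0.2188
  (v4,v0,v6) [+--] → (0.2128, 0.2128, -1.74626)–(0.2128, 1.57466, -0.96)  len=1.5725
  (v4,v6,v5) [+-+] → (0.2128, 1.57466, -0.96)–(0.2128, 1.57466, -0.612512)  len=0.3475
  (v5,v6,v7) [+--] → (0.2128, 1.57466, -0.612512)–(0.2128, 1.57466, 0.96)  len=1.5725
  (v5,v7,v3) [+--] → (0.2128, 1.57466, 0.96)–(0.2128, 0.2128, 1.74626)  len=1.5725
  (v14,v0,v16) [--+] → (0.2128, -0.2128, -1.74626)–(0.2128, -1.57466, -0.96)  len=1.5725
  (v14,v16,v15) [-+-] → (0.2128, -1.57466, -0.96)–(0.2128, -1.57466, 0.612512)  len=1.5725
  (v15,v16,v17) [-++] → (0.2128, -1.57466, 0.612512)–(0.2128, -1.57466, 0.96)  len=0.3475
  (v15,v17,v3) [-+-] → (0.2128, -1.57466, 0.96)–(0.2128, -0.2128, 1.74626)  len=1.5725
  (v16,v0,v1) [+-+] → (0.2128, -0.2128, -1.74626)–(0.2128, 0, -1.79714)  len=0.2188
  (v17,v2,v3) [++-] → (0.2128, 0, 1.79714)–(0.2128, -0.2128, 1.74626)  len=0.2188

Chained into 1 loop(s):
  loop 1: 12 segments, perimeter = 11.0053
Total perimeter = 11.005

loops=1 perimeter=11.005


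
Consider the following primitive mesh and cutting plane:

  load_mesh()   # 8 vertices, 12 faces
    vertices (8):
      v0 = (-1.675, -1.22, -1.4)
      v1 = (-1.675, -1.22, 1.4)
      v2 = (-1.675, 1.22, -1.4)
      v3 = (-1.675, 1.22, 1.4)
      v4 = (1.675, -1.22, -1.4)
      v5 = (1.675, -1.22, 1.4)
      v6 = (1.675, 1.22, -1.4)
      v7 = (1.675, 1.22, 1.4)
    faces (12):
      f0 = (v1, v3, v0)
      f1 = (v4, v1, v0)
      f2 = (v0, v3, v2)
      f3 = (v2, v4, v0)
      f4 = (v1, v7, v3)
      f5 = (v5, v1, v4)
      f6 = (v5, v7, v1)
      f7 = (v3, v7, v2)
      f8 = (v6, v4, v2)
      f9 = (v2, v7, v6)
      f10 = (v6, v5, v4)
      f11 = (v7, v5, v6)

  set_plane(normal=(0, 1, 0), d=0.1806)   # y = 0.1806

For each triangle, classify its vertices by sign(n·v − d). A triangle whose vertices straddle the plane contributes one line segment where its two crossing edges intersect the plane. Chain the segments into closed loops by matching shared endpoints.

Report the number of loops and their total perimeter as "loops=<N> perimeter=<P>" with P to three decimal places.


Straddling triangles (8 of 12):
  (v1,v3,v0) [-+-] → (-1.675, 0.1806, 1.4)–(-1.675, 0.1806, 0.207246)  len=1.1928
  (v0,v3,v2) [-++] → (-1.675, 0.1806, 0.207246)–(-1.675, 0.1806, -1.4)  len=1.6072
  (v2,v4,v0) [+--] → (-0.247955, 0.1806, -1.4)–(-1.675, 0.1806, -1.4)  len=1.4270
  (v1,v7,v3) [-++] → (0.247955, 0.1806, 1.4)–(-1.675, 0.1806, 1.4)  len=1.9230
  (v5,v7,v1) [-+-] → (1.675, 0.1806, 1.4)–(0.247955, 0.1806, 1.4)  len=1.4270
  (v6,v4,v2) [+-+] → (1.675, 0.1806, -1.4)–(-0.247955, 0.1806, -1.4)  len=1.9230
  (v6,v5,v4) [+--] → (1.675, 0.1806, -0.207246)–(1.675, 0.1806, -1.4)  len=1.1928
  (v7,v5,v6) [+-+] → (1.675, 0.1806, 1.4)–(1.675, 0.1806, -0.207246)  len=1.6072

Chained into 1 loop(s):
  loop 1: 8 segments, perimeter = 12.3000
Total perimeter = 12.300

loops=1 perimeter=12.300


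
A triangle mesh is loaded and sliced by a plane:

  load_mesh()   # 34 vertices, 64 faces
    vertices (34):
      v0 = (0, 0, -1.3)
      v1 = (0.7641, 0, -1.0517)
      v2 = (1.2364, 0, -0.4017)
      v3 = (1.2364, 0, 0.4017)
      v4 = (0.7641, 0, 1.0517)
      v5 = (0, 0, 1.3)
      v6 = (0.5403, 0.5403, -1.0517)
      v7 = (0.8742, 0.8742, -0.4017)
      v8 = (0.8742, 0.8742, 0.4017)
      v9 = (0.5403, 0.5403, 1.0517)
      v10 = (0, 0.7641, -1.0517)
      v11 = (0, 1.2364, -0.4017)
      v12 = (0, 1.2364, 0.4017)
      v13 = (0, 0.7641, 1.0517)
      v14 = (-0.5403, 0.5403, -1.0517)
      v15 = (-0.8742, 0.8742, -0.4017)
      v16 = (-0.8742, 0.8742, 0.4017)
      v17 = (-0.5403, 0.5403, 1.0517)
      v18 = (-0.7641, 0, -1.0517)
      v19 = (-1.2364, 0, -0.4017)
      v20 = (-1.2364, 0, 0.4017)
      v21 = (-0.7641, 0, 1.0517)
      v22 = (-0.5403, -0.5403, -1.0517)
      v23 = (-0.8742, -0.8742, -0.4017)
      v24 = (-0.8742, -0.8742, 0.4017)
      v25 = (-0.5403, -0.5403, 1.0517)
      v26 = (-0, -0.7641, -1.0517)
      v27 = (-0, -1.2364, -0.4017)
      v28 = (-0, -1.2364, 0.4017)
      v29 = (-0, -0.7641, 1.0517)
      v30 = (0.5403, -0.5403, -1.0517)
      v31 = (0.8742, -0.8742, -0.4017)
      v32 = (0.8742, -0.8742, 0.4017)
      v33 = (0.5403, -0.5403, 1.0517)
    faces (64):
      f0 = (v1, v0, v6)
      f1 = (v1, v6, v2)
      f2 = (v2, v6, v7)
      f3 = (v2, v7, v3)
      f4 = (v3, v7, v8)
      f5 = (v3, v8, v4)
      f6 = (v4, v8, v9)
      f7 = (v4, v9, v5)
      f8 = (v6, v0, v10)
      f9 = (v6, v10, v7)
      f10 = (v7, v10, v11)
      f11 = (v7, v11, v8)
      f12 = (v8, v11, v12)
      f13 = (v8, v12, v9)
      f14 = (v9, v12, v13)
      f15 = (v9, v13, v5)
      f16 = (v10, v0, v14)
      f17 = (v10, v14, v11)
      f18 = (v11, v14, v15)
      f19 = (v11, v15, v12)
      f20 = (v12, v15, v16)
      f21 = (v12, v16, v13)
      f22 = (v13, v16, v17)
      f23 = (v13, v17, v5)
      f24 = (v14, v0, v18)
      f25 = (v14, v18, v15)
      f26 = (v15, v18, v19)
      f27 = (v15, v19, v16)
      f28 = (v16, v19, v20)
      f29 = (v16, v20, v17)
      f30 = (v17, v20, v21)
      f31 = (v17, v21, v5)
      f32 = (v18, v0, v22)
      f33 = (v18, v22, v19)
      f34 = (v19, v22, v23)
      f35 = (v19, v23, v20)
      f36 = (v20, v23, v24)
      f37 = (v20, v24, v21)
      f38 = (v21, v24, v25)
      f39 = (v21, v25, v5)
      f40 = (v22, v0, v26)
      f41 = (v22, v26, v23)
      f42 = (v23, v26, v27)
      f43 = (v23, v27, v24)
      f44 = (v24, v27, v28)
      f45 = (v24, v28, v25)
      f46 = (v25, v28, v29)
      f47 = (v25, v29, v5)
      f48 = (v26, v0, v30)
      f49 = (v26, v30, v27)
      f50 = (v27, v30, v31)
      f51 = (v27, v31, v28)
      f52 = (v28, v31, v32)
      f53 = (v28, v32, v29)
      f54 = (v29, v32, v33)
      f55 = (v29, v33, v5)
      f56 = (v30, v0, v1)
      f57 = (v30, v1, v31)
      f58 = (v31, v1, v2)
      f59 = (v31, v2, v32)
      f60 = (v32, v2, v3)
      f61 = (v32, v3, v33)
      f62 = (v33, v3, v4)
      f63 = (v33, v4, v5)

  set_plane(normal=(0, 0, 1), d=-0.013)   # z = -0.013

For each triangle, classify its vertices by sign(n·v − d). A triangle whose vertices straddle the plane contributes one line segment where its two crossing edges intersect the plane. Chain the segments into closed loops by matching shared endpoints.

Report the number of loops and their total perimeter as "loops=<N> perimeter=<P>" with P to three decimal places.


loops=1 perimeter=7.570

Straddling triangles (16 of 64):
  (v2,v7,v3) [--+] → (1.04944, 0.451246, -0.013)–(1.2364, 0, -0.013)  len=0.4884
  (v3,v7,v8) [+-+] → (1.04944, 0.451246, -0.013)–(0.8742, 0.8742, -0.013)  len=0.4578
  (v7,v11,v8) [--+] → (0.422954, 1.06116, -0.013)–(0.8742, 0.8742, -0.013)  len=0.4884
  (v8,v11,v12) [+-+] → (0.422954, 1.06116, -0.013)–(0, 1.2364, -0.013)  len=0.4578
  (v11,v15,v12) [--+] → (-0.451246, 1.04944, -0.013)–(0, 1.2364, -0.013)  len=0.4884
  (v12,v15,v16) [+-+] → (-0.451246, 1.04944, -0.013)–(-0.8742, 0.8742, -0.013)  len=0.4578
  (v15,v19,v16) [--+] → (-1.06116, 0.422954, -0.013)–(-0.8742, 0.8742, -0.013)  len=0.4884
  (v16,v19,v20) [+-+] → (-1.06116, 0.422954, -0.013)–(-1.2364, 0, -0.013)  len=0.4578
  (v19,v23,v20) [--+] → (-1.04944, -0.451246, -0.013)–(-1.2364, 0, -0.013)  len=0.4884
  (v20,v23,v24) [+-+] → (-1.04944, -0.451246, -0.013)–(-0.8742, -0.8742, -0.013)  len=0.4578
  (v23,v27,v24) [--+] → (-0.422954, -1.06116, -0.013)–(-0.8742, -0.8742, -0.013)  len=0.4884
  (v24,v27,v28) [+-+] → (-0.422954, -1.06116, -0.013)–(0, -1.2364, -0.013)  len=0.4578
  (v27,v31,v28) [--+] → (0.451246, -1.04944, -0.013)–(0, -1.2364, -0.013)  len=0.4884
  (v28,v31,v32) [+-+] → (0.451246, -1.04944, -0.013)–(0.8742, -0.8742, -0.013)  len=0.4578
  (v31,v2,v32) [--+] → (1.06116, -0.422954, -0.013)–(0.8742, -0.8742, -0.013)  len=0.4884
  (v32,v2,v3) [+-+] → (1.06116, -0.422954, -0.013)–(1.2364, 0, -0.013)  len=0.4578

Chained into 1 loop(s):
  loop 1: 16 segments, perimeter = 7.5701
Total perimeter = 7.570


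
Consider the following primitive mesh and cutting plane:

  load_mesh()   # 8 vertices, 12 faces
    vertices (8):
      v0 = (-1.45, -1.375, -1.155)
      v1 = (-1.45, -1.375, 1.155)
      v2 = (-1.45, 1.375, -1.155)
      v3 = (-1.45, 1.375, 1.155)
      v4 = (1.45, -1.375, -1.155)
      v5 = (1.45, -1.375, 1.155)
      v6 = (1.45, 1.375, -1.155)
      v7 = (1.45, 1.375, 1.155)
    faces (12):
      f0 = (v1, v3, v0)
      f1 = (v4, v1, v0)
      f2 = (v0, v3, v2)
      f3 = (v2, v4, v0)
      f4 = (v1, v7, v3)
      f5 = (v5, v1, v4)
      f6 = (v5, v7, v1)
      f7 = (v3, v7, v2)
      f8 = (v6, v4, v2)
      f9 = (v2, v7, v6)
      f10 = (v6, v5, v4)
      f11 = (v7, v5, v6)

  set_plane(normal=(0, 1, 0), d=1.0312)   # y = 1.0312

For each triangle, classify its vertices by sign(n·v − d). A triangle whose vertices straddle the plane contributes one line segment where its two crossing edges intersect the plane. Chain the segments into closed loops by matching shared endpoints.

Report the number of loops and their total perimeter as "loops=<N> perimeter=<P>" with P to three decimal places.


loops=1 perimeter=10.420

Straddling triangles (8 of 12):
  (v1,v3,v0) [-+-] → (-1.45, 1.0312, 1.155)–(-1.45, 1.0312, 0.866208)  len=0.2888
  (v0,v3,v2) [-++] → (-1.45, 1.0312, 0.866208)–(-1.45, 1.0312, -1.155)  len=2.0212
  (v2,v4,v0) [+--] → (-1.08745, 1.0312, -1.155)–(-1.45, 1.0312, -1.155)  len=0.3626
  (v1,v7,v3) [-++] → (1.08745, 1.0312, 1.155)–(-1.45, 1.0312, 1.155)  len=2.5374
  (v5,v7,v1) [-+-] → (1.45, 1.0312, 1.155)–(1.08745, 1.0312, 1.155)  len=0.3626
  (v6,v4,v2) [+-+] → (1.45, 1.0312, -1.155)–(-1.08745, 1.0312, -1.155)  len=2.5374
  (v6,v5,v4) [+--] → (1.45, 1.0312, -0.866208)–(1.45, 1.0312, -1.155)  len=0.2888
  (v7,v5,v6) [+-+] → (1.45, 1.0312, 1.155)–(1.45, 1.0312, -0.866208)  len=2.0212

Chained into 1 loop(s):
  loop 1: 8 segments, perimeter = 10.4200
Total perimeter = 10.420


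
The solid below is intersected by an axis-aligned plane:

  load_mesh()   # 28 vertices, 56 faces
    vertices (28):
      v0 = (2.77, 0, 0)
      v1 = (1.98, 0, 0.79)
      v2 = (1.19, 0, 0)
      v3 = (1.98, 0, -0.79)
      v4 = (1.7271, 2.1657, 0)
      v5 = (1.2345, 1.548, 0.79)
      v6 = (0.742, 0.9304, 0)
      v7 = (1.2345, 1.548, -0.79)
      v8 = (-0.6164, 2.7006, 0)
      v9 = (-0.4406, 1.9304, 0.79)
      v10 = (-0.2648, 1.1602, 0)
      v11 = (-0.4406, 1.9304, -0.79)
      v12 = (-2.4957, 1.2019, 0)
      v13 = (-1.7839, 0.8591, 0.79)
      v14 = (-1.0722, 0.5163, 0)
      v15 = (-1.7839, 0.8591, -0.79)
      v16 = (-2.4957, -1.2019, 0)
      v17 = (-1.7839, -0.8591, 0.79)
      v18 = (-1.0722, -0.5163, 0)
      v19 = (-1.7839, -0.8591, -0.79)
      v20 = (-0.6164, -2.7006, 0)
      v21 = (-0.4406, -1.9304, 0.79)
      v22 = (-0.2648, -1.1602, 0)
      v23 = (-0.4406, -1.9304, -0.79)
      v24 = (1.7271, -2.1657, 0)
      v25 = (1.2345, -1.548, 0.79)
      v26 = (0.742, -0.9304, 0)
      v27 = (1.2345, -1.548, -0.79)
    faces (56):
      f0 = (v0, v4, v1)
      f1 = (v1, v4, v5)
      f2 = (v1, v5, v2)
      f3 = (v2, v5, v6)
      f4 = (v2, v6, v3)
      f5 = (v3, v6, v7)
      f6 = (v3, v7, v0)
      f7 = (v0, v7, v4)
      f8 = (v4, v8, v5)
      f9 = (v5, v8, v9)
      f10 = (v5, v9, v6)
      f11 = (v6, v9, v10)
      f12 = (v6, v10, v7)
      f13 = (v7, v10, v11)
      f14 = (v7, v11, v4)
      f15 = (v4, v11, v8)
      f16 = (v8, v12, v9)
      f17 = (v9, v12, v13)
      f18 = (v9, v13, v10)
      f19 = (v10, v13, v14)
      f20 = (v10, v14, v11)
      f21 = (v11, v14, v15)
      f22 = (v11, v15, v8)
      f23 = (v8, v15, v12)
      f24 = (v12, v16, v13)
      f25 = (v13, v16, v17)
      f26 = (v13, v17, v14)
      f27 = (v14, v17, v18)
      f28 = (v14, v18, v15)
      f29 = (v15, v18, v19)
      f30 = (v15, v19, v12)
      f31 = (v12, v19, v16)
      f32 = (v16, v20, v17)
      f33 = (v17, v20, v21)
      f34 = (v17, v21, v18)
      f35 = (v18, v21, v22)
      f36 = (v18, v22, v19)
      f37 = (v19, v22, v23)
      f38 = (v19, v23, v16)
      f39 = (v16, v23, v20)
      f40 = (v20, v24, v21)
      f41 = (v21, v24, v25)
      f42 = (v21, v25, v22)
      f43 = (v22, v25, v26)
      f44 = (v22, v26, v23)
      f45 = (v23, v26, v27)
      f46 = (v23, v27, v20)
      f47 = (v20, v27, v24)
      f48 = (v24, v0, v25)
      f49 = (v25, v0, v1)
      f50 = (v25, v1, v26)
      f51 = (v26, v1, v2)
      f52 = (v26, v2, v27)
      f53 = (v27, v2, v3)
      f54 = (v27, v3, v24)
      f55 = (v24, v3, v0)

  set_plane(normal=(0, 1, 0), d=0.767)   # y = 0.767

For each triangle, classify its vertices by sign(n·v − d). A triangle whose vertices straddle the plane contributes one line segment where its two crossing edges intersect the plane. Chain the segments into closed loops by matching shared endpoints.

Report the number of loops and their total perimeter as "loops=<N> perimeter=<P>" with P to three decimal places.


Straddling triangles (18 of 56):
  (v0,v4,v1) [-+-] → (2.40065, 0.767, 0)–(1.89043, 0.767, 0.510215)  len=0.7216
  (v1,v4,v5) [-++] → (1.89043, 0.767, 0.510215)–(1.61062, 0.767, 0.79)  len=0.3957
  (v1,v5,v2) [-+-] → (1.61062, 0.767, 0.79)–(1.21205, 0.767, 0.391428)  len=0.5637
  (v2,v5,v6) [-++] → (1.21205, 0.767, 0.391428)–(0.820679, 0.767, 0)  len=0.5535
  (v2,v6,v3) [-+-] → (0.820679, 0.767, 0)–(0.959422, 0.767, -0.138742)  len=0.1962
  (v3,v6,v7) [-++] → (0.959422, 0.767, -0.138742)–(1.61062, 0.767, -0.79)  len=0.9210
  (v3,v7,v0) [-+-] → (1.61062, 0.767, -0.79)–(2.00919, 0.767, -0.391428)  len=0.5637
  (v0,v7,v4) [-++] → (2.00919, 0.767, -0.391428)–(2.40065, 0.767, 0)  len=0.5536
  (v10,v13,v14) [++-] → (-1.59269, 0.767, 0.577751)–(-0.757842, 0.767, 0)  len=1.0153
  (v10,v14,v11) [+-+] → (-0.757842, 0.767, 0)–(-0.960226, 0.767, -0.140056)  len=0.2461
  (v11,v14,v15) [+-+] → (-0.960226, 0.767, -0.140056)–(-1.59269, 0.767, -0.577751)  len=0.7691
  (v12,v16,v13) [+-+] → (-2.4957, 0.767, 0)–(-1.81571, 0.767, 0.754697)  len=1.0159
  (v13,v16,v17) [+--] → (-1.81571, 0.767, 0.754697)–(-1.7839, 0.767, 0.79)  len=0.0475
  (v13,v17,v14) [+--] → (-1.7839, 0.767, 0.79)–(-1.59269, 0.767, 0.577751)  len=0.2857
  (v14,v18,v15) [--+] → (-1.73624, 0.767, -0.7371)–(-1.59269, 0.767, -0.577751)  len=0.2145
  (v15,v18,v19) [+--] → (-1.73624, 0.767, -0.7371)–(-1.7839, 0.767, -0.79)  len=0.0712
  (v15,v19,v12) [+-+] → (-1.7839, 0.767, -0.79)–(-2.3455, 0.767, -0.166701)  len=0.8390
  (v12,v19,v16) [+--] → (-2.3455, 0.767, -0.166701)–(-2.4957, 0.767, 0)  len=0.2244

Chained into 2 loop(s):
  loop 1: 8 segments, perimeter = 4.4689
  loop 2: 10 segments, perimeter = 4.7286
Total perimeter = 9.198

loops=2 perimeter=9.198


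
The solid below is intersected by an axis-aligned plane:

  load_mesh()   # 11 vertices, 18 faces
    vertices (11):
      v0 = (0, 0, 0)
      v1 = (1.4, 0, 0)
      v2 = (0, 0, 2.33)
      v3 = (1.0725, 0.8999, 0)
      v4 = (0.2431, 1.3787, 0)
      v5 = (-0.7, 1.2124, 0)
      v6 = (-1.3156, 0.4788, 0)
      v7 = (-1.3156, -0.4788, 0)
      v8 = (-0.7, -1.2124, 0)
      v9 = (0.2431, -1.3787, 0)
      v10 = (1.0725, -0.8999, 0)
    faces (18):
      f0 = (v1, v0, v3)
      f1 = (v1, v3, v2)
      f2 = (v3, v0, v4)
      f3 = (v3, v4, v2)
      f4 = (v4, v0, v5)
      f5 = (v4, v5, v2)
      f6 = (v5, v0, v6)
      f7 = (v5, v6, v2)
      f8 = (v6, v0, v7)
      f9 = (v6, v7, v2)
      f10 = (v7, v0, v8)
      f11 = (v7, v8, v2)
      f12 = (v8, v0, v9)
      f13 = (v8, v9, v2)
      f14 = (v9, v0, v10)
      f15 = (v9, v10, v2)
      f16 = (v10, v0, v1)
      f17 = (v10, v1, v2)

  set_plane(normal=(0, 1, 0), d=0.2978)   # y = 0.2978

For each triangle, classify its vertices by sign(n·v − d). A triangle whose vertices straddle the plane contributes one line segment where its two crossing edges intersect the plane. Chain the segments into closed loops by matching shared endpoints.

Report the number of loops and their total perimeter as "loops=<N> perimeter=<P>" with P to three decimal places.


Straddling triangles (10 of 18):
  (v1,v0,v3) [--+] → (0.354918, 0.2978, 0)–(1.29162, 0.2978, 0)  len=0.9367
  (v1,v3,v2) [-+-] → (1.29162, 0.2978, 0)–(0.354918, 0.2978, 1.55894)  len=1.8187
  (v3,v0,v4) [+-+] → (0.354918, 0.2978, 0)–(0.0525097, 0.2978, 0)  len=0.3024
  (v3,v4,v2) [++-] → (0.0525097, 0.2978, 1.82672)–(0.354918, 0.2978, 1.55894)  len=0.4039
  (v4,v0,v5) [+-+] → (0.0525097, 0.2978, 0)–(-0.17194, 0.2978, 0)  len=0.2244
  (v4,v5,v2) [++-] → (-0.17194, 0.2978, 1.75769)–(0.0525097, 0.2978, 1.82672)  len=0.2348
  (v5,v0,v6) [+-+] → (-0.17194, 0.2978, 0)–(-0.818266, 0.2978, 0)  len=0.6463
  (v5,v6,v2) [++-] → (-0.818266, 0.2978, 0.880806)–(-0.17194, 0.2978, 1.75769)  len=1.0893
  (v6,v0,v7) [+--] → (-0.818266, 0.2978, 0)–(-1.3156, 0.2978, 0)  len=0.4973
  (v6,v7,v2) [+--] → (-1.3156, 0.2978, 0)–(-0.818266, 0.2978, 0.880806)  len=1.0115

Chained into 1 loop(s):
  loop 1: 10 segments, perimeter = 7.1655
Total perimeter = 7.166

loops=1 perimeter=7.166


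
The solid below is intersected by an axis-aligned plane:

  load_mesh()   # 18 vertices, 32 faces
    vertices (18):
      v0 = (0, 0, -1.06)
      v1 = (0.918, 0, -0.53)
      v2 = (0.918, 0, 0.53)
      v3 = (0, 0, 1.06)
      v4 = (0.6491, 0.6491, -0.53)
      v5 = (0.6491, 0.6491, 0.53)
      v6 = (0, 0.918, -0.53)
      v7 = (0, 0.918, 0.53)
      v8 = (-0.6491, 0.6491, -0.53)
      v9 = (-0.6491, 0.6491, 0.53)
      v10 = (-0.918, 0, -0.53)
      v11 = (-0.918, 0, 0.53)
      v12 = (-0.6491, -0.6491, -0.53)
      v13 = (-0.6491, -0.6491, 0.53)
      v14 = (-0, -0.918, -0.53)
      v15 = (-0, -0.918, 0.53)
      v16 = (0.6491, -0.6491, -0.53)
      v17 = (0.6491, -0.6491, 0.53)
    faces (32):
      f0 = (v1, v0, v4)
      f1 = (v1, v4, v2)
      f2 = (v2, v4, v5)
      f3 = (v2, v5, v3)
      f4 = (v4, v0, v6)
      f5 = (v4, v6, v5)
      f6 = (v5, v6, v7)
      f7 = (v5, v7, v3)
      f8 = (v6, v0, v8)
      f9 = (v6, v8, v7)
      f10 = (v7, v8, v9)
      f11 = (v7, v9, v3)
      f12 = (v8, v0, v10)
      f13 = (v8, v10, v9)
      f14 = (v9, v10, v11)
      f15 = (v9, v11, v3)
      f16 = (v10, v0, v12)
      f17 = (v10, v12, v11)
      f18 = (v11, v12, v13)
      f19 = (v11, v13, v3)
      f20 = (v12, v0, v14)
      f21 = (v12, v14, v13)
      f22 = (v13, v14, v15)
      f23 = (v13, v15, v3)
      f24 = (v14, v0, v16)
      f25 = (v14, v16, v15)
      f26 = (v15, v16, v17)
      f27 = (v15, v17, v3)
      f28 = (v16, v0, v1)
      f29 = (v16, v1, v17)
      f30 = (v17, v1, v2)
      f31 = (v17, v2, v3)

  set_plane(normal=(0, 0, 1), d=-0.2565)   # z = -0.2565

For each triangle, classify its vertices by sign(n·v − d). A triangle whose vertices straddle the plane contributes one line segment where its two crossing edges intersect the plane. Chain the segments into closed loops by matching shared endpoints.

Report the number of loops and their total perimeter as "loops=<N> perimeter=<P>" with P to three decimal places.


loops=1 perimeter=5.621

Straddling triangles (16 of 32):
  (v1,v4,v2) [--+] → (0.718481, 0.48162, -0.2565)–(0.918, 0, -0.2565)  len=0.5213
  (v2,v4,v5) [+-+] → (0.718481, 0.48162, -0.2565)–(0.6491, 0.6491, -0.2565)  len=0.1813
  (v4,v6,v5) [--+] → (0.16748, 0.848619, -0.2565)–(0.6491, 0.6491, -0.2565)  len=0.5213
  (v5,v6,v7) [+-+] → (0.16748, 0.848619, -0.2565)–(0, 0.918, -0.2565)  len=0.1813
  (v6,v8,v7) [--+] → (-0.48162, 0.718481, -0.2565)–(0, 0.918, -0.2565)  len=0.5213
  (v7,v8,v9) [+-+] → (-0.48162, 0.718481, -0.2565)–(-0.6491, 0.6491, -0.2565)  len=0.1813
  (v8,v10,v9) [--+] → (-0.848619, 0.16748, -0.2565)–(-0.6491, 0.6491, -0.2565)  len=0.5213
  (v9,v10,v11) [+-+] → (-0.848619, 0.16748, -0.2565)–(-0.918, 0, -0.2565)  len=0.1813
  (v10,v12,v11) [--+] → (-0.718481, -0.48162, -0.2565)–(-0.918, 0, -0.2565)  len=0.5213
  (v11,v12,v13) [+-+] → (-0.718481, -0.48162, -0.2565)–(-0.6491, -0.6491, -0.2565)  len=0.1813
  (v12,v14,v13) [--+] → (-0.16748, -0.848619, -0.2565)–(-0.6491, -0.6491, -0.2565)  len=0.5213
  (v13,v14,v15) [+-+] → (-0.16748, -0.848619, -0.2565)–(0, -0.918, -0.2565)  len=0.1813
  (v14,v16,v15) [--+] → (0.48162, -0.718481, -0.2565)–(0, -0.918, -0.2565)  len=0.5213
  (v15,v16,v17) [+-+] → (0.48162, -0.718481, -0.2565)–(0.6491, -0.6491, -0.2565)  len=0.1813
  (v16,v1,v17) [--+] → (0.848619, -0.16748, -0.2565)–(0.6491, -0.6491, -0.2565)  len=0.5213
  (v17,v1,v2) [+-+] → (0.848619, -0.16748, -0.2565)–(0.918, 0, -0.2565)  len=0.1813

Chained into 1 loop(s):
  loop 1: 16 segments, perimeter = 5.6208
Total perimeter = 5.621


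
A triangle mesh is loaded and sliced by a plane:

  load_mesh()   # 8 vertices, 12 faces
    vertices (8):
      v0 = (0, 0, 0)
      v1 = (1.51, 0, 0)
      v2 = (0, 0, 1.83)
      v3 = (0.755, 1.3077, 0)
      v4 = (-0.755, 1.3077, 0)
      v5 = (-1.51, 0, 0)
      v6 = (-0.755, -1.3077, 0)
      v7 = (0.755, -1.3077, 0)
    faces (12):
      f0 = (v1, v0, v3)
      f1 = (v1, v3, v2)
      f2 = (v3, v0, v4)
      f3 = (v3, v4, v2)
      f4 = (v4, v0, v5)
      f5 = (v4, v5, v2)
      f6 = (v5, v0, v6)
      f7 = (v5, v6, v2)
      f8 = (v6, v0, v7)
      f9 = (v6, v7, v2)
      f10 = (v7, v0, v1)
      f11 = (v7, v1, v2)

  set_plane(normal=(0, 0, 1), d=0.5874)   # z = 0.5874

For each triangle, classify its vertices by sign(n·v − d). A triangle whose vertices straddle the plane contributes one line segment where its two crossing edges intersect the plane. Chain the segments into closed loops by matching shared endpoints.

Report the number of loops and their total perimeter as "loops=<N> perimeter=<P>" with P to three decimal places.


Straddling triangles (6 of 12):
  (v1,v3,v2) [--+] → (0.512657, 0.88795, 0.5874)–(1.02531, 0, 0.5874)  len=1.0253
  (v3,v4,v2) [--+] → (-0.512657, 0.88795, 0.5874)–(0.512657, 0.88795, 0.5874)  len=1.0253
  (v4,v5,v2) [--+] → (-1.02531, 0, 0.5874)–(-0.512657, 0.88795, 0.5874)  len=1.0253
  (v5,v6,v2) [--+] → (-0.512657, -0.88795, 0.5874)–(-1.02531, 0, 0.5874)  len=1.0253
  (v6,v7,v2) [--+] → (0.512657, -0.88795, 0.5874)–(-0.512657, -0.88795, 0.5874)  len=1.0253
  (v7,v1,v2) [--+] → (1.02531, 0, 0.5874)–(0.512657, -0.88795, 0.5874)  len=1.0253

Chained into 1 loop(s):
  loop 1: 6 segments, perimeter = 6.1519
Total perimeter = 6.152

loops=1 perimeter=6.152


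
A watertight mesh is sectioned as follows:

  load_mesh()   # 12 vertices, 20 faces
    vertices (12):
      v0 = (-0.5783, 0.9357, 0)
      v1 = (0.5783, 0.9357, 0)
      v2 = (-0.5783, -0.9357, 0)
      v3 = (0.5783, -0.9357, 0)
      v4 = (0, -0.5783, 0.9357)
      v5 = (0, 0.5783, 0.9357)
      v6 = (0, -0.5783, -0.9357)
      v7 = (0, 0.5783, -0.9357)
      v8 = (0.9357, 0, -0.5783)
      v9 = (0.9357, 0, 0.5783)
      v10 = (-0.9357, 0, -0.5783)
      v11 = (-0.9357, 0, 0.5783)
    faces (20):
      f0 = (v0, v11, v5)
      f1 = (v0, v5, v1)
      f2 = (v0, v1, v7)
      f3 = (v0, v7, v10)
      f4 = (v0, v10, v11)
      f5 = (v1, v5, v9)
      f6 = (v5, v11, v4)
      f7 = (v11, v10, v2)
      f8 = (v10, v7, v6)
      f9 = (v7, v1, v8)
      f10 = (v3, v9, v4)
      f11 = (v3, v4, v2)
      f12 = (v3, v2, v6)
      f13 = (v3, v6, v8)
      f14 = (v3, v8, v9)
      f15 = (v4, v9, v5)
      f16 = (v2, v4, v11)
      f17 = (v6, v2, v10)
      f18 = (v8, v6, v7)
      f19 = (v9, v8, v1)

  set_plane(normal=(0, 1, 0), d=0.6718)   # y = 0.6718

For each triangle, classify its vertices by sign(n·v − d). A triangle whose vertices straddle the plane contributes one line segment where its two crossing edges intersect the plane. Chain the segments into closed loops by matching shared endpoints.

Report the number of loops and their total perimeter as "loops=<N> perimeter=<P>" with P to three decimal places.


loops=1 perimeter=4.243

Straddling triangles (8 of 20):
  (v0,v11,v5) [+--] → (-0.679099, 0.6718, 0.163101)–(-0.15129, 0.6718, 0.69091)  len=0.7464
  (v0,v5,v1) [+-+] → (-0.15129, 0.6718, 0.69091)–(0.15129, 0.6718, 0.69091)  len=0.3026
  (v0,v1,v7) [++-] → (0.15129, 0.6718, -0.69091)–(-0.15129, 0.6718, -0.69091)  len=0.3026
  (v0,v7,v10) [+--] → (-0.15129, 0.6718, -0.69091)–(-0.679099, 0.6718, -0.163101)  len=0.7464
  (v0,v10,v11) [+--] → (-0.679099, 0.6718, -0.163101)–(-0.679099, 0.6718, 0.163101)  len=0.3262
  (v1,v5,v9) [+--] → (0.15129, 0.6718, 0.69091)–(0.679099, 0.6718, 0.163101)  len=0.7464
  (v7,v1,v8) [-+-] → (0.15129, 0.6718, -0.69091)–(0.679099, 0.6718, -0.163101)  len=0.7464
  (v9,v8,v1) [--+] → (0.679099, 0.6718, -0.163101)–(0.679099, 0.6718, 0.163101)  len=0.3262

Chained into 1 loop(s):
  loop 1: 8 segments, perimeter = 4.2433
Total perimeter = 4.243


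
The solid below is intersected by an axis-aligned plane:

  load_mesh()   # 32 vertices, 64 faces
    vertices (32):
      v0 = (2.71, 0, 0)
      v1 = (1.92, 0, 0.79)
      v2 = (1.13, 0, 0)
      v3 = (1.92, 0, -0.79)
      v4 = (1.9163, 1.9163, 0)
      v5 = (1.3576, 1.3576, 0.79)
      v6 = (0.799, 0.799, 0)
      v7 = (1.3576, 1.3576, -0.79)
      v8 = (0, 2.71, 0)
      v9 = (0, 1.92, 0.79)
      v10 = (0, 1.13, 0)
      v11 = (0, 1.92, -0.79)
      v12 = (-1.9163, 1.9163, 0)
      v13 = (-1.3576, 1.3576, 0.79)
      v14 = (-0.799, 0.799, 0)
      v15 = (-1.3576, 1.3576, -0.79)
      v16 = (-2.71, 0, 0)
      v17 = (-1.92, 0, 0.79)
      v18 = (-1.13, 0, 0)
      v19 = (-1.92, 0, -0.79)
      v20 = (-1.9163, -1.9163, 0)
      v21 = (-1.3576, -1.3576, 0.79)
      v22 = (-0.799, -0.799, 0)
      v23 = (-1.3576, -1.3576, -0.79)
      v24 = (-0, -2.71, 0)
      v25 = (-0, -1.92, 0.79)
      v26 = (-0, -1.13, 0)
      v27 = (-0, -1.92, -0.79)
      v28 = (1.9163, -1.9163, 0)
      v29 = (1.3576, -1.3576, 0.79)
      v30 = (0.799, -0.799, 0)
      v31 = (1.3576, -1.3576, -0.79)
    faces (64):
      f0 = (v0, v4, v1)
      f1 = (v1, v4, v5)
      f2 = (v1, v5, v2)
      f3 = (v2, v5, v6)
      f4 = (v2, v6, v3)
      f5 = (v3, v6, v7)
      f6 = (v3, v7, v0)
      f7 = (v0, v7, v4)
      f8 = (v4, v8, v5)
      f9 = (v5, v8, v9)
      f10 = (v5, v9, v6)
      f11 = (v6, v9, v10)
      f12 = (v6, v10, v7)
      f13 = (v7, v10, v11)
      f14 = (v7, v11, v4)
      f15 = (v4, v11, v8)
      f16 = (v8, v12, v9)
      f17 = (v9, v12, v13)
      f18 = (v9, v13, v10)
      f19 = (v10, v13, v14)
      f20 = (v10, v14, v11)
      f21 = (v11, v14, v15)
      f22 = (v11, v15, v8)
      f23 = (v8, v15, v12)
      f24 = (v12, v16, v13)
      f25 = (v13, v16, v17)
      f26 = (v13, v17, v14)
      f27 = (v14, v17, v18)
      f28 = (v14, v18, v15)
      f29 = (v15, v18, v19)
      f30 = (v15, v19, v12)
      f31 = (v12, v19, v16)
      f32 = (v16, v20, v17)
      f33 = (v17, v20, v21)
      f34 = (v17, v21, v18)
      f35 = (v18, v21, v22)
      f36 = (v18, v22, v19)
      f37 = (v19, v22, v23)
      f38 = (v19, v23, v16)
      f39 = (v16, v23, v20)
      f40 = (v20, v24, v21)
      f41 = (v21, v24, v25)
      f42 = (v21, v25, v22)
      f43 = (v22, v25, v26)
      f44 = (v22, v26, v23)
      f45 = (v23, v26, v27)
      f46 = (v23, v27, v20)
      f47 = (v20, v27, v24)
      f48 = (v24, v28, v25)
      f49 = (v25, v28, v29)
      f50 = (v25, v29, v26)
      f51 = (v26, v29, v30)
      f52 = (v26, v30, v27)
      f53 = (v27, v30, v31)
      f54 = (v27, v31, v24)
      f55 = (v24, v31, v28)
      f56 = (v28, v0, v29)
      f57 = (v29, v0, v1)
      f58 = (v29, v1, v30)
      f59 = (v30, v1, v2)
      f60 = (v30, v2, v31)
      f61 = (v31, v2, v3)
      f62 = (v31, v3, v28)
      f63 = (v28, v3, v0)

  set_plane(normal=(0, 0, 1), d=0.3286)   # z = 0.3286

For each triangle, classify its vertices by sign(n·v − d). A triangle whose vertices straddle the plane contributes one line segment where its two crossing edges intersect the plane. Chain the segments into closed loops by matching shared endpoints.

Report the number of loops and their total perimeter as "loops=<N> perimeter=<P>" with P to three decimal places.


loops=2 perimeter=23.512

Straddling triangles (32 of 64):
  (v0,v4,v1) [--+] → (1.91784, 1.11922, 0.3286)–(2.3814, 0, 0.3286)  len=1.2114
  (v1,v4,v5) [+-+] → (1.91784, 1.11922, 0.3286)–(1.68391, 1.68391, 0.3286)  len=0.6112
  (v1,v5,v2) [++-] → (1.22467, 0.564693, 0.3286)–(1.4586, 0, 0.3286)  len=0.6112
  (v2,v5,v6) [-+-] → (1.22467, 0.564693, 0.3286)–(1.03135, 1.03135, 0.3286)  len=0.5051
  (v4,v8,v5) [--+] → (0.564693, 2.14747, 0.3286)–(1.68391, 1.68391, 0.3286)  len=1.2114
  (v5,v8,v9) [+-+] → (0.564693, 2.14747, 0.3286)–(0, 2.3814, 0.3286)  len=0.6112
  (v5,v9,v6) [++-] → (0.466656, 1.26528, 0.3286)–(1.03135, 1.03135, 0.3286)  len=0.6112
  (v6,v9,v10) [-+-] → (0.466656, 1.26528, 0.3286)–(0, 1.4586, 0.3286)  len=0.5051
  (v8,v12,v9) [--+] → (-1.11922, 1.91784, 0.3286)–(0, 2.3814, 0.3286)  len=1.2114
  (v9,v12,v13) [+-+] → (-1.11922, 1.91784, 0.3286)–(-1.68391, 1.68391, 0.3286)  len=0.6112
  (v9,v13,v10) [++-] → (-0.564693, 1.22467, 0.3286)–(0, 1.4586, 0.3286)  len=0.6112
  (v10,v13,v14) [-+-] → (-0.564693, 1.22467, 0.3286)–(-1.03135, 1.03135, 0.3286)  len=0.5051
  (v12,v16,v13) [--+] → (-2.14747, 0.564693, 0.3286)–(-1.68391, 1.68391, 0.3286)  len=1.2114
  (v13,v16,v17) [+-+] → (-2.14747, 0.564693, 0.3286)–(-2.3814, 0, 0.3286)  len=0.6112
  (v13,v17,v14) [++-] → (-1.26528, 0.466656, 0.3286)–(-1.03135, 1.03135, 0.3286)  len=0.6112
  (v14,v17,v18) [-+-] → (-1.26528, 0.466656, 0.3286)–(-1.4586, 0, 0.3286)  len=0.5051
  (v16,v20,v17) [--+] → (-1.91784, -1.11922, 0.3286)–(-2.3814, 0, 0.3286)  len=1.2114
  (v17,v20,v21) [+-+] → (-1.91784, -1.11922, 0.3286)–(-1.68391, -1.68391, 0.3286)  len=0.6112
  (v17,v21,v18) [++-] → (-1.22467, -0.564693, 0.3286)–(-1.4586, 0, 0.3286)  len=0.6112
  (v18,v21,v22) [-+-] → (-1.22467, -0.564693, 0.3286)–(-1.03135, -1.03135, 0.3286)  len=0.5051
  (v20,v24,v21) [--+] → (-0.564693, -2.14747, 0.3286)–(-1.68391, -1.68391, 0.3286)  len=1.2114
  (v21,v24,v25) [+-+] → (-0.564693, -2.14747, 0.3286)–(0, -2.3814, 0.3286)  len=0.6112
  (v21,v25,v22) [++-] → (-0.466656, -1.26528, 0.3286)–(-1.03135, -1.03135, 0.3286)  len=0.6112
  (v22,v25,v26) [-+-] → (-0.466656, -1.26528, 0.3286)–(0, -1.4586, 0.3286)  len=0.5051
  (v24,v28,v25) [--+] → (1.11922, -1.91784, 0.3286)–(0, -2.3814, 0.3286)  len=1.2114
  (v25,v28,v29) [+-+] → (1.11922, -1.91784, 0.3286)–(1.68391, -1.68391, 0.3286)  len=0.6112
  (v25,v29,v26) [++-] → (0.564693, -1.22467, 0.3286)–(0, -1.4586, 0.3286)  len=0.6112
  (v26,v29,v30) [-+-] → (0.564693, -1.22467, 0.3286)–(1.03135, -1.03135, 0.3286)  len=0.5051
  (v28,v0,v29) [--+] → (2.14747, -0.564693, 0.3286)–(1.68391, -1.68391, 0.3286)  len=1.2114
  (v29,v0,v1) [+-+] → (2.14747, -0.564693, 0.3286)–(2.3814, 0, 0.3286)  len=0.6112
  (v29,v1,v30) [++-] → (1.26528, -0.466656, 0.3286)–(1.03135, -1.03135, 0.3286)  len=0.6112
  (v30,v1,v2) [-+-] → (1.26528, -0.466656, 0.3286)–(1.4586, 0, 0.3286)  len=0.5051

Chained into 2 loop(s):
  loop 1: 16 segments, perimeter = 14.5812
  loop 2: 16 segments, perimeter = 8.9308
Total perimeter = 23.512
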